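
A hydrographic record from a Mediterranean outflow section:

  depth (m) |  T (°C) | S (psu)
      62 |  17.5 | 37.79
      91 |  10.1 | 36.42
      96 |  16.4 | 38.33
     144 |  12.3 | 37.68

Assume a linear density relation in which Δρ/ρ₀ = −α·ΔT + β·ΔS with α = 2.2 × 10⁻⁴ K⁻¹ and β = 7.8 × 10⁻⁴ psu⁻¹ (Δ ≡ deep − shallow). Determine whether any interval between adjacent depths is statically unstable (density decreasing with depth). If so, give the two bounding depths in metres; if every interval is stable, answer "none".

Evaluate Δρ/ρ₀ = −αΔT + βΔS across each adjacent pair:
  62–91 m: −αΔT+βΔS = −(2.2 × 10⁻⁴)(-7.4)+(7.8 × 10⁻⁴)(-1.37) = 5.6 × 10⁻⁴ → stable
  91–96 m: −αΔT+βΔS = −(2.2 × 10⁻⁴)(+6.3)+(7.8 × 10⁻⁴)(+1.91) = 1.0 × 10⁻⁴ → stable
  96–144 m: −αΔT+βΔS = −(2.2 × 10⁻⁴)(-4.1)+(7.8 × 10⁻⁴)(-0.65) = 3.9 × 10⁻⁴ → stable
Every interval has Δρ > 0: the column is stably stratified throughout.

none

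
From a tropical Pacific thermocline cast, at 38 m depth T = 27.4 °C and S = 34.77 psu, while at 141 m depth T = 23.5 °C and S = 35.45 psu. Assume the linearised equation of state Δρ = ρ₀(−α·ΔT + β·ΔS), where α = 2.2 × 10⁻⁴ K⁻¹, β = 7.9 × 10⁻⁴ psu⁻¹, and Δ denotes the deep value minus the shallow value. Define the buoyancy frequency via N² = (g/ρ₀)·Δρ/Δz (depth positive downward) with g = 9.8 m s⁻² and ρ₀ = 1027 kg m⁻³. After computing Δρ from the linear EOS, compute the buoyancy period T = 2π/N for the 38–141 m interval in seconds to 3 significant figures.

545 s

ΔT = -3.9 K, ΔS = +0.68 psu (deep − shallow).
Δρ/ρ₀ = −αΔT + βΔS = 8.58 × 10⁻⁴ + 5.372 × 10⁻⁴ = 1.3952 × 10⁻³, so Δρ ≈ 1.433 kg m⁻³.
N² = (g/ρ₀)·Δρ/Δz = g·(Δρ/ρ₀)/Δz = 9.8 × 1.3952 × 10⁻³ / 103 = 1.3275 × 10⁻⁴ s⁻².
N = √(1.3275 × 10⁻⁴) = 0.011522 rad s⁻¹ → T = 2π/N = 545.32 s ≈ 545 s.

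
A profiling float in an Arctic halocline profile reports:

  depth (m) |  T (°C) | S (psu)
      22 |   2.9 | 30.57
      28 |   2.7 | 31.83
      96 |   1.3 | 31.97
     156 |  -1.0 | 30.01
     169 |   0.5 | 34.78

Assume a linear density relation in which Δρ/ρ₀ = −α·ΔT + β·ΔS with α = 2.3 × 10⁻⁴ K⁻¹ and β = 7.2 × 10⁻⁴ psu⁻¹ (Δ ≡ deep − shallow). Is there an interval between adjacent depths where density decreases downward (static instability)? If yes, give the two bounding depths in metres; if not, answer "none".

Evaluate Δρ/ρ₀ = −αΔT + βΔS across each adjacent pair:
  22–28 m: −αΔT+βΔS = −(2.3 × 10⁻⁴)(-0.2)+(7.2 × 10⁻⁴)(+1.26) = 9.5 × 10⁻⁴ → stable
  28–96 m: −αΔT+βΔS = −(2.3 × 10⁻⁴)(-1.4)+(7.2 × 10⁻⁴)(+0.14) = 4.2 × 10⁻⁴ → stable
  96–156 m: −αΔT+βΔS = −(2.3 × 10⁻⁴)(-2.3)+(7.2 × 10⁻⁴)(-1.96) = -8.8 × 10⁻⁴ → UNSTABLE
  156–169 m: −αΔT+βΔS = −(2.3 × 10⁻⁴)(+1.5)+(7.2 × 10⁻⁴)(+4.77) = 3.1 × 10⁻³ → stable
The 96–156 m interval has Δρ < 0: lighter water underlies denser water.

96–156 m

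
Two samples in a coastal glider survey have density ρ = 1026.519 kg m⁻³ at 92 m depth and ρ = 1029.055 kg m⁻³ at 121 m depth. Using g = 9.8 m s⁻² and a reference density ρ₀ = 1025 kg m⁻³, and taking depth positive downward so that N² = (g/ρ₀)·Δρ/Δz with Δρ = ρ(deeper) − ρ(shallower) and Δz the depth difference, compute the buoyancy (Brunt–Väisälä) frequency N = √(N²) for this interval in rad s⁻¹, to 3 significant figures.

0.0289 rad s⁻¹

Δρ = 1029.055 − 1026.519 = 2.536 kg m⁻³ over Δz = 121 − 92 = 29 m.
N² = (9.8/1025) × (2.536/29) = 8.3609 × 10⁻⁴ s⁻².
N = √(8.3609 × 10⁻⁴) = 0.028915 rad s⁻¹ ≈ 0.0289 rad s⁻¹.
A positive N² confirms static stability across the interval.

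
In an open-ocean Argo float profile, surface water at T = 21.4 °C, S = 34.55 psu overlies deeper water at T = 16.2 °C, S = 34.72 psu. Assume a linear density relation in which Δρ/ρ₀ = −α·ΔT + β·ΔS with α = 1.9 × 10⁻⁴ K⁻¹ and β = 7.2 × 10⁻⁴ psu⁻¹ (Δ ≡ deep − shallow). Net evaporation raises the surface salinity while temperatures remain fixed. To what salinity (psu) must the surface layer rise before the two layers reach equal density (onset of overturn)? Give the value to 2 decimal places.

Neutral buoyancy requires −α(T_deep − T_surf) + β(S_deep − S_surf′) = 0.
S_surf′ = S_deep − (α/β)·ΔT = 34.72 − (1.9 × 10⁻⁴/7.2 × 10⁻⁴)·(-5.2) = 36.0922 psu.
Increase required: 36.0922 − 34.55 = 1.5422 psu.

36.09 psu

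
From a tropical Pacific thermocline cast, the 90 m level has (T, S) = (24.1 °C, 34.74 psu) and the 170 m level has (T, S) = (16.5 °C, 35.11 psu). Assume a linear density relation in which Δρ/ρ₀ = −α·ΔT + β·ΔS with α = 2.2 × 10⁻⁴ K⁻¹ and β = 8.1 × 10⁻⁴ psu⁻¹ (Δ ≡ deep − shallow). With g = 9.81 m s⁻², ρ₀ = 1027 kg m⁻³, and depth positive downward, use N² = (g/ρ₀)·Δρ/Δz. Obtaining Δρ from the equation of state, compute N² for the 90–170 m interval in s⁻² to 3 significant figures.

ΔT = -7.6 K, ΔS = +0.37 psu (deep − shallow).
Δρ/ρ₀ = −αΔT + βΔS = 1.672 × 10⁻³ + 2.997 × 10⁻⁴ = 1.9717 × 10⁻³, so Δρ ≈ 2.025 kg m⁻³.
N² = (g/ρ₀)·Δρ/Δz = g·(Δρ/ρ₀)/Δz = 9.81 × 1.9717 × 10⁻³ / 80 = 2.4178 × 10⁻⁴ s⁻² ≈ 2.42 × 10⁻⁴ s⁻².

2.42 × 10⁻⁴ s⁻²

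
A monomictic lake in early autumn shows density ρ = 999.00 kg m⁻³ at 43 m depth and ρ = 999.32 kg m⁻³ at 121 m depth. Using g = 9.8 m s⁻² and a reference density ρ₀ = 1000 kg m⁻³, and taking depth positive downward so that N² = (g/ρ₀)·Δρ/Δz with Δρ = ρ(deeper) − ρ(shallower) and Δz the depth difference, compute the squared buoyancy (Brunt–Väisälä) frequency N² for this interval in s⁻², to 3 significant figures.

4.02 × 10⁻⁵ s⁻²

Δρ = 999.32 − 999.00 = 0.32 kg m⁻³ over Δz = 121 − 43 = 78 m.
N² = (9.8/1000) × (0.32/78) = 4.0205 × 10⁻⁵ s⁻² ≈ 4.02 × 10⁻⁵ s⁻².
N² > 0, so the interval is statically stable.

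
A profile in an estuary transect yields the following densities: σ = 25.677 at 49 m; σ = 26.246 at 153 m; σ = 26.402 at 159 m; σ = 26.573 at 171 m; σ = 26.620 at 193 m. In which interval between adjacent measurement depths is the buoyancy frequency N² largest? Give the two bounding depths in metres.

Compute the density gradient over each adjacent pair:
  49–153 m: Δρ/Δz = 0.569/104 = 5.5 × 10⁻³ kg m⁻⁴
  153–159 m: Δρ/Δz = 0.156/6 = 0.026 kg m⁻⁴
  159–171 m: Δρ/Δz = 0.171/12 = 0.014 kg m⁻⁴
  171–193 m: Δρ/Δz = 0.047/22 = 2.1 × 10⁻³ kg m⁻⁴
The largest gradient is in the 153–159 m interval — the pycnocline.

153–159 m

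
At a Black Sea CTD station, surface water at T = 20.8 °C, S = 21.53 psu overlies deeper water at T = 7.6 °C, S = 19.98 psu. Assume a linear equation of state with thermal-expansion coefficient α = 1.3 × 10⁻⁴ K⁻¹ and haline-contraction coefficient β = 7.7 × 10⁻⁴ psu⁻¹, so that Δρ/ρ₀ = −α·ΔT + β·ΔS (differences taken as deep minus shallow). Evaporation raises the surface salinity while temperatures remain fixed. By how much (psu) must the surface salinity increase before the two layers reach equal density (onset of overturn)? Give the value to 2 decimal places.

0.68 psu

Neutral buoyancy requires −α(T_deep − T_surf) + β(S_deep − S_surf′) = 0.
S_surf′ = S_deep − (α/β)·ΔT = 19.98 − (1.3 × 10⁻⁴/7.7 × 10⁻⁴)·(-13.2) = 22.2086 psu.
Increase required: 22.2086 − 21.53 = 0.6786 psu.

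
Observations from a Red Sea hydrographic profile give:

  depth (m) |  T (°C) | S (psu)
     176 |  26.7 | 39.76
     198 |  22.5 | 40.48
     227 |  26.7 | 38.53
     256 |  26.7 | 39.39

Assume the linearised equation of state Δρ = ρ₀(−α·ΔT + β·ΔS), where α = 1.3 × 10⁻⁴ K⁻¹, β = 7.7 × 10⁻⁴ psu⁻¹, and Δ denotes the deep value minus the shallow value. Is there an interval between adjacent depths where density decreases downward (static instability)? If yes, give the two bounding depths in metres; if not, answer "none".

Evaluate Δρ/ρ₀ = −αΔT + βΔS across each adjacent pair:
  176–198 m: −αΔT+βΔS = −(1.3 × 10⁻⁴)(-4.2)+(7.7 × 10⁻⁴)(+0.72) = 1.1 × 10⁻³ → stable
  198–227 m: −αΔT+βΔS = −(1.3 × 10⁻⁴)(+4.2)+(7.7 × 10⁻⁴)(-1.95) = -2.0 × 10⁻³ → UNSTABLE
  227–256 m: −αΔT+βΔS = −(1.3 × 10⁻⁴)(+0.0)+(7.7 × 10⁻⁴)(+0.86) = 6.6 × 10⁻⁴ → stable
The 198–227 m interval has Δρ < 0: lighter water underlies denser water.

198–227 m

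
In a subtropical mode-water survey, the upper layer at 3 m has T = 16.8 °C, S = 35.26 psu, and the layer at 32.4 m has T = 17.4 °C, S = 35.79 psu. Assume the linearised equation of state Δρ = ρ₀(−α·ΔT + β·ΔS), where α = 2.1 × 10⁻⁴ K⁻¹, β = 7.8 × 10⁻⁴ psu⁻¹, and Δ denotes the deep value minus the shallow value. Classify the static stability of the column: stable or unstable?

stable

ΔT = 17.4 − 16.8 = +0.6 K and ΔS = 35.79 − 35.26 = +0.53 psu (deep − shallow).
−αΔT = -1.26 × 10⁻⁴; βΔS = 4.134 × 10⁻⁴; sum Δρ/ρ₀ = 2.874 × 10⁻⁴.
Δρ/ρ₀ > 0, so Δρ > 0: deeper water is denser → statically stable.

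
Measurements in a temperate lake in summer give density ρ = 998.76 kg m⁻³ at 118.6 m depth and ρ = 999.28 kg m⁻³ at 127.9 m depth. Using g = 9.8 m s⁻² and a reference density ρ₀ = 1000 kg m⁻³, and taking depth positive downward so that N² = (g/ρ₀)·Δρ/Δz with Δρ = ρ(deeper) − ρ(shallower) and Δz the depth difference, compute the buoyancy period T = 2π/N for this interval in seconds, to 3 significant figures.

Δρ = 999.28 − 998.76 = 0.52 kg m⁻³ over Δz = 127.9 − 118.6 = 9.3 m.
N² = (9.8/1000) × (0.52/9.3) = 5.4796 × 10⁻⁴ s⁻².
N = √(5.4796 × 10⁻⁴) = 0.023409 rad s⁻¹, so T = 2π/N = 268.41 s ≈ 268 s.

268 s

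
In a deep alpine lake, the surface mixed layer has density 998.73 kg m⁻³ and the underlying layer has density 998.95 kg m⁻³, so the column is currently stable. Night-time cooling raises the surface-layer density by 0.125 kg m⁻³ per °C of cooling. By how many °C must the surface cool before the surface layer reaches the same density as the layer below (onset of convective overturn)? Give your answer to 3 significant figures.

Density deficit of the surface layer: 998.95 − 998.73 = 0.22 kg m⁻³.
Required change = 0.22 / 0.125 = 1.76 °C.

1.76 °C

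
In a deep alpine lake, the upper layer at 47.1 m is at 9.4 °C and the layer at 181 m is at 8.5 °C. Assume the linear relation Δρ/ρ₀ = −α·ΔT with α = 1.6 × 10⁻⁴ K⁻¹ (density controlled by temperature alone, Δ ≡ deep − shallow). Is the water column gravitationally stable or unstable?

stable

ΔT = 8.5 − 9.4 = -0.9 K, so Δρ/ρ₀ = −αΔT = 1.44 × 10⁻⁴.
Δρ/ρ₀ > 0, so Δρ > 0: deeper water is denser → statically stable.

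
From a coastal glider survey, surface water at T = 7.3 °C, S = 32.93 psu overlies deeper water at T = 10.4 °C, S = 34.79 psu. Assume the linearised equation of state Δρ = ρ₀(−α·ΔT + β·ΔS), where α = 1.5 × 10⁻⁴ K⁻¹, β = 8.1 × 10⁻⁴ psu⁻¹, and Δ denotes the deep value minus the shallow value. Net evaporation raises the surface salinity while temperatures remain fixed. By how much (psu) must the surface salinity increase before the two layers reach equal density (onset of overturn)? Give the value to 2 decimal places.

Neutral buoyancy requires −α(T_deep − T_surf) + β(S_deep − S_surf′) = 0.
S_surf′ = S_deep − (α/β)·ΔT = 34.79 − (1.5 × 10⁻⁴/8.1 × 10⁻⁴)·(+3.1) = 34.2159 psu.
Increase required: 34.2159 − 32.93 = 1.2859 psu.

1.29 psu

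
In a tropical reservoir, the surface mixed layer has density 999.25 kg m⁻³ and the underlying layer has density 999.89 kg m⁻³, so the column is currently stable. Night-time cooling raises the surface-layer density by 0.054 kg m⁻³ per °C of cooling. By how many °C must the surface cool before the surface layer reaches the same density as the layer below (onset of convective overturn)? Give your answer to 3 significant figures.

11.9 °C

Density deficit of the surface layer: 999.89 − 999.25 = 0.64 kg m⁻³.
Required change = 0.64 / 0.054 = 11.9 °C.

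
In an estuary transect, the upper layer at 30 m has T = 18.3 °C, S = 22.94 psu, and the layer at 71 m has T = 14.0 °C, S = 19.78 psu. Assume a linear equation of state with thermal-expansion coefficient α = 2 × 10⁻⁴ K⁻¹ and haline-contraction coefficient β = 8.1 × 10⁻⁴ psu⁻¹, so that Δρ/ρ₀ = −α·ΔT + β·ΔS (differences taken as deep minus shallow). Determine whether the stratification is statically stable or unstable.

ΔT = 14.0 − 18.3 = -4.3 K and ΔS = 19.78 − 22.94 = -3.16 psu (deep − shallow).
−αΔT = 8.60 × 10⁻⁴; βΔS = -2.5596 × 10⁻³; sum Δρ/ρ₀ = -1.6996 × 10⁻³.
Δρ/ρ₀ < 0, so Δρ < 0: deeper water is lighter → statically unstable; the column would overturn.

unstable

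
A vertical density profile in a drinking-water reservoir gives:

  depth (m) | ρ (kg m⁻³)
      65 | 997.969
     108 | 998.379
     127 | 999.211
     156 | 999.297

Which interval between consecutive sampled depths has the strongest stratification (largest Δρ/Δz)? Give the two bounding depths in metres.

Compute the density gradient over each adjacent pair:
  65–108 m: Δρ/Δz = 0.410/43 = 9.5 × 10⁻³ kg m⁻⁴
  108–127 m: Δρ/Δz = 0.832/19 = 0.044 kg m⁻⁴
  127–156 m: Δρ/Δz = 0.086/29 = 3.0 × 10⁻³ kg m⁻⁴
The largest gradient is in the 108–127 m interval — the pycnocline.

108–127 m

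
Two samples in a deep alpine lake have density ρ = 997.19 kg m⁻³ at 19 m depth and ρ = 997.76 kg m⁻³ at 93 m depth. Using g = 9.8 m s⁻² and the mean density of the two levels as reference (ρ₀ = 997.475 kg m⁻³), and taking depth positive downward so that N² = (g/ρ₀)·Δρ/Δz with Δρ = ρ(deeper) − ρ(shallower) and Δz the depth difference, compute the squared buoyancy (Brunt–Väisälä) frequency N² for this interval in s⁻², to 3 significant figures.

7.57 × 10⁻⁵ s⁻²

Δρ = 997.76 − 997.19 = 0.57 kg m⁻³ over Δz = 93 − 19 = 74 m.
N² = (9.8/997.475) × (0.57/74) = 7.5678 × 10⁻⁵ s⁻² ≈ 7.57 × 10⁻⁵ s⁻².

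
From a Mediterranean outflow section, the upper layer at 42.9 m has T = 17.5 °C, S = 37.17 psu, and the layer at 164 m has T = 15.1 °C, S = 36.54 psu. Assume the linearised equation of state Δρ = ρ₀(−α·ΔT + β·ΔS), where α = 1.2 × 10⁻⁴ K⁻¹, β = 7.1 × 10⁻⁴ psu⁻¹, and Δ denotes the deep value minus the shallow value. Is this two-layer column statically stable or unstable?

unstable

ΔT = 15.1 − 17.5 = -2.4 K and ΔS = 36.54 − 37.17 = -0.63 psu (deep − shallow).
−αΔT = 2.88 × 10⁻⁴; βΔS = -4.473 × 10⁻⁴; sum Δρ/ρ₀ = -1.593 × 10⁻⁴.
Δρ/ρ₀ < 0, so Δρ < 0: deeper water is lighter → statically unstable; the column would overturn.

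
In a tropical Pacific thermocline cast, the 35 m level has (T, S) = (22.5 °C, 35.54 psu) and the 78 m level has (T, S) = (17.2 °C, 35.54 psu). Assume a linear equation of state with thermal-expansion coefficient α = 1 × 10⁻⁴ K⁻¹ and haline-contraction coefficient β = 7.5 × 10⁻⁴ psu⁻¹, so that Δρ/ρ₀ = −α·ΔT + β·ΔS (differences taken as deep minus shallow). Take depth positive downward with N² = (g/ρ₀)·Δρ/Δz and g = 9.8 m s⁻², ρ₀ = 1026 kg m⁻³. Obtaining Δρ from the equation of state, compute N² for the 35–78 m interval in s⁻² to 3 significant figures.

1.21 × 10⁻⁴ s⁻²

ΔT = -5.3 K, ΔS = +0.00 psu (deep − shallow).
Δρ/ρ₀ = −αΔT + βΔS = 5.30 × 10⁻⁴ + 0 = 5.30 × 10⁻⁴, so Δρ ≈ 0.5438 kg m⁻³.
N² = (g/ρ₀)·Δρ/Δz = g·(Δρ/ρ₀)/Δz = 9.8 × 5.30 × 10⁻⁴ / 43 = 1.2079 × 10⁻⁴ s⁻² ≈ 1.21 × 10⁻⁴ s⁻².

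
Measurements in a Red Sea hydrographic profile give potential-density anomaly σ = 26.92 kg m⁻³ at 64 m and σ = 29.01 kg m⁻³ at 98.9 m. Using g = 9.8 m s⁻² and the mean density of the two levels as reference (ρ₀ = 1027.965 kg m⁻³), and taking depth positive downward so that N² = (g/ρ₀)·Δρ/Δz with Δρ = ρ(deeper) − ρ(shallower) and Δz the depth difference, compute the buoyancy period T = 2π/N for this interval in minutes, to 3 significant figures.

Δρ = 1029.01 − 1026.92 = 2.09 kg m⁻³ over Δz = 98.9 − 64 = 34.9 m.
N² = (9.8/1027.965) × (2.09/34.9) = 5.7091 × 10⁻⁴ s⁻².
N = √(5.7091 × 10⁻⁴) = 0.023894 rad s⁻¹, so T = 2π/N = 262.96 s = 4.3827 min ≈ 4.38 min.
A positive N² confirms static stability across the interval.

4.38 min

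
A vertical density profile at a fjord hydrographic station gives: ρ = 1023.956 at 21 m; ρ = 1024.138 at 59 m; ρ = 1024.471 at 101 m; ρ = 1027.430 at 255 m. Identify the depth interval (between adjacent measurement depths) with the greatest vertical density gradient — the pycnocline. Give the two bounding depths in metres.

Compute the density gradient over each adjacent pair:
  21–59 m: Δρ/Δz = 0.182/38 = 4.8 × 10⁻³ kg m⁻⁴
  59–101 m: Δρ/Δz = 0.333/42 = 7.9 × 10⁻³ kg m⁻⁴
  101–255 m: Δρ/Δz = 2.959/154 = 0.019 kg m⁻⁴
The largest gradient is in the 101–255 m interval — the pycnocline.

101–255 m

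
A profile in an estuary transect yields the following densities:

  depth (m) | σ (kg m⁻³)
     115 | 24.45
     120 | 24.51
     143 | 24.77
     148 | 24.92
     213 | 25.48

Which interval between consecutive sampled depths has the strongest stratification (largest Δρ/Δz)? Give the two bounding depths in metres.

Compute the density gradient over each adjacent pair:
  115–120 m: Δρ/Δz = 0.06/5 = 0.012 kg m⁻⁴
  120–143 m: Δρ/Δz = 0.26/23 = 0.011 kg m⁻⁴
  143–148 m: Δρ/Δz = 0.15/5 = 0.030 kg m⁻⁴
  148–213 m: Δρ/Δz = 0.56/65 = 8.6 × 10⁻³ kg m⁻⁴
The largest gradient is in the 143–148 m interval — the pycnocline.

143–148 m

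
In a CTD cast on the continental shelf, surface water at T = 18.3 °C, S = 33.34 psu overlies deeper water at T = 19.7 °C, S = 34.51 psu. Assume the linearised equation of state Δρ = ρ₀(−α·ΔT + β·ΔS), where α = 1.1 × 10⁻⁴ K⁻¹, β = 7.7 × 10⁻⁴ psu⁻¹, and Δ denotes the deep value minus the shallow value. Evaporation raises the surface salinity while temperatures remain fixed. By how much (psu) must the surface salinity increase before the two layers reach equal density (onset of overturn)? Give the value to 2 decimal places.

Neutral buoyancy requires −α(T_deep − T_surf) + β(S_deep − S_surf′) = 0.
S_surf′ = S_deep − (α/β)·ΔT = 34.51 − (1.1 × 10⁻⁴/7.7 × 10⁻⁴)·(+1.4) = 34.3100 psu.
Increase required: 34.3100 − 33.34 = 0.9700 psu.

0.97 psu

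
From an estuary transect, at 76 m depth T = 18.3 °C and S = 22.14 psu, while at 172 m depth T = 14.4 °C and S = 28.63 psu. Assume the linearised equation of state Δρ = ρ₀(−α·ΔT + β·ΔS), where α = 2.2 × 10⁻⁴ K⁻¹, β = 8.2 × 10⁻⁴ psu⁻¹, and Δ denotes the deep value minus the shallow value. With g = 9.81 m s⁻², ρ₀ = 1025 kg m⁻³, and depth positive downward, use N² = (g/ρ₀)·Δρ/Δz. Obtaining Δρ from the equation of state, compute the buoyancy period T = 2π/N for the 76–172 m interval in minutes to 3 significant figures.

4.17 min

ΔT = -3.9 K, ΔS = +6.49 psu (deep − shallow).
Δρ/ρ₀ = −αΔT + βΔS = 8.58 × 10⁻⁴ + 5.3218 × 10⁻³ = 6.1798 × 10⁻³, so Δρ ≈ 6.334 kg m⁻³.
N² = (g/ρ₀)·Δρ/Δz = g·(Δρ/ρ₀)/Δz = 9.81 × 6.1798 × 10⁻³ / 96 = 6.3150 × 10⁻⁴ s⁻².
N = √(6.3150 × 10⁻⁴) = 0.025130 rad s⁻¹ → T = 2π/N = 250.03 s = 4.1672 min ≈ 4.17 min.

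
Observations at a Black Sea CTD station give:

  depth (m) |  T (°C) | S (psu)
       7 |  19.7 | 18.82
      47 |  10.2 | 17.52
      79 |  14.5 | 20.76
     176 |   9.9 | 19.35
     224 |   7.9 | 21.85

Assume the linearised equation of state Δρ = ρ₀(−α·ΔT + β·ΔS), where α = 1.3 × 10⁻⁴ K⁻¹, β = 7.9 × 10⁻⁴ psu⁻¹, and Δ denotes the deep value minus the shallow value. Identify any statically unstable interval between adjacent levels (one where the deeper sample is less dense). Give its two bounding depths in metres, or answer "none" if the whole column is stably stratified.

Evaluate Δρ/ρ₀ = −αΔT + βΔS across each adjacent pair:
  7–47 m: −αΔT+βΔS = −(1.3 × 10⁻⁴)(-9.5)+(7.9 × 10⁻⁴)(-1.30) = 2.1 × 10⁻⁴ → stable
  47–79 m: −αΔT+βΔS = −(1.3 × 10⁻⁴)(+4.3)+(7.9 × 10⁻⁴)(+3.24) = 2.0 × 10⁻³ → stable
  79–176 m: −αΔT+βΔS = −(1.3 × 10⁻⁴)(-4.6)+(7.9 × 10⁻⁴)(-1.41) = -5.2 × 10⁻⁴ → UNSTABLE
  176–224 m: −αΔT+βΔS = −(1.3 × 10⁻⁴)(-2.0)+(7.9 × 10⁻⁴)(+2.50) = 2.2 × 10⁻³ → stable
The 79–176 m interval has Δρ < 0: lighter water underlies denser water.

79–176 m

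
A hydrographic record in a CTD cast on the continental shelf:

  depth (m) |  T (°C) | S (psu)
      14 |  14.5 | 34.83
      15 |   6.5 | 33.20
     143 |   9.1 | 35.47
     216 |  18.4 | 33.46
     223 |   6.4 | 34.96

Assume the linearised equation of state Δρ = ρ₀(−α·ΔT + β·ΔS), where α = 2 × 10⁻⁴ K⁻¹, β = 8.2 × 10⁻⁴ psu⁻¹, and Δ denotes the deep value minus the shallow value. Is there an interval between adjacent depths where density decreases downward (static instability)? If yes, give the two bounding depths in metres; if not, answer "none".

Evaluate Δρ/ρ₀ = −αΔT + βΔS across each adjacent pair:
  14–15 m: −αΔT+βΔS = −(2 × 10⁻⁴)(-8.0)+(8.2 × 10⁻⁴)(-1.63) = 2.6 × 10⁻⁴ → stable
  15–143 m: −αΔT+βΔS = −(2 × 10⁻⁴)(+2.6)+(8.2 × 10⁻⁴)(+2.27) = 1.3 × 10⁻³ → stable
  143–216 m: −αΔT+βΔS = −(2 × 10⁻⁴)(+9.3)+(8.2 × 10⁻⁴)(-2.01) = -3.5 × 10⁻³ → UNSTABLE
  216–223 m: −αΔT+βΔS = −(2 × 10⁻⁴)(-12.0)+(8.2 × 10⁻⁴)(+1.50) = 3.6 × 10⁻³ → stable
The 143–216 m interval has Δρ < 0: lighter water underlies denser water.

143–216 m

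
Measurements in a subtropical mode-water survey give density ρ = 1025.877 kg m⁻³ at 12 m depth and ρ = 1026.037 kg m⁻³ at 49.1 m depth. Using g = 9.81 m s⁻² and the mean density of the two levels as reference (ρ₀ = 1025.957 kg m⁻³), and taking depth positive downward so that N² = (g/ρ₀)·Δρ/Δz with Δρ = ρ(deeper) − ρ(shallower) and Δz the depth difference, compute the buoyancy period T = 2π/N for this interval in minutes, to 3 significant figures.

Δρ = 1026.037 − 1025.877 = 0.160 kg m⁻³ over Δz = 49.1 − 12 = 37.1 m.
N² = (9.81/1025.957) × (0.160/37.1) = 4.1237 × 10⁻⁵ s⁻².
N = √(4.1237 × 10⁻⁵) = 6.4216 × 10⁻³ rad s⁻¹, so T = 2π/N = 978.45 s = 16.308 min ≈ 16.3 min.
A positive N² confirms static stability across the interval.

16.3 min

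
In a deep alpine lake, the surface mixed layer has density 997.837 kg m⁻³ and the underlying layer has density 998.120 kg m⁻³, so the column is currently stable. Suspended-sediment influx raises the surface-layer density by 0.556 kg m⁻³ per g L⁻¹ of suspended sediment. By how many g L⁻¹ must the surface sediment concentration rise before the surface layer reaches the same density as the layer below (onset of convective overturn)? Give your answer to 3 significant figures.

0.509 g L⁻¹

Density deficit of the surface layer: 998.120 − 997.837 = 0.283 kg m⁻³.
Required change = 0.283 / 0.556 = 0.509 g L⁻¹.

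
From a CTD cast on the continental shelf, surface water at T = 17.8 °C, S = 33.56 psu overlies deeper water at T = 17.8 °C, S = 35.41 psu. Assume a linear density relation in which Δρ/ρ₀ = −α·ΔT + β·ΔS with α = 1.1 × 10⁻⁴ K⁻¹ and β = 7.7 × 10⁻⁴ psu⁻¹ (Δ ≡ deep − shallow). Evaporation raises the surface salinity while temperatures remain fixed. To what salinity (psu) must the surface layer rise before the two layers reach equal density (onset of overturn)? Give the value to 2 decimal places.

35.41 psu

Neutral buoyancy requires −α(T_deep − T_surf) + β(S_deep − S_surf′) = 0.
S_surf′ = S_deep − (α/β)·ΔT = 35.41 − (1.1 × 10⁻⁴/7.7 × 10⁻⁴)·(+0.0) = 35.4100 psu.
Increase required: 35.4100 − 33.56 = 1.8500 psu.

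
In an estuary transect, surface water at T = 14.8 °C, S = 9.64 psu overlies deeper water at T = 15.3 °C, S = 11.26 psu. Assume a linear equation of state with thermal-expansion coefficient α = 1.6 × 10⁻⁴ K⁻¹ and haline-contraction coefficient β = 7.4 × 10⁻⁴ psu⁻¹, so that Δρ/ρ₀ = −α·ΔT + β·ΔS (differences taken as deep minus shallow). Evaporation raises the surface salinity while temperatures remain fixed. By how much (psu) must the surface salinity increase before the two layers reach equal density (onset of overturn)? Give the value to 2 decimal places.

Neutral buoyancy requires −α(T_deep − T_surf) + β(S_deep − S_surf′) = 0.
S_surf′ = S_deep − (α/β)·ΔT = 11.26 − (1.6 × 10⁻⁴/7.4 × 10⁻⁴)·(+0.5) = 11.1519 psu.
Increase required: 11.1519 − 9.64 = 1.5119 psu.

1.51 psu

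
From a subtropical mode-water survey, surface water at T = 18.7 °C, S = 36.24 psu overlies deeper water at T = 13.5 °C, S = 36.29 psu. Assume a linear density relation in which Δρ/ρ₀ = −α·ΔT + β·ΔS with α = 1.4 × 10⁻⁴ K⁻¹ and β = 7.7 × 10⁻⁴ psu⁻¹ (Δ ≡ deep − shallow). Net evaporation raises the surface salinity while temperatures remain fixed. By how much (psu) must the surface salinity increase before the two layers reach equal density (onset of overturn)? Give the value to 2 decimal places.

Neutral buoyancy requires −α(T_deep − T_surf) + β(S_deep − S_surf′) = 0.
S_surf′ = S_deep − (α/β)·ΔT = 36.29 − (1.4 × 10⁻⁴/7.7 × 10⁻⁴)·(-5.2) = 37.2355 psu.
Increase required: 37.2355 − 36.24 = 0.9955 psu.

1.00 psu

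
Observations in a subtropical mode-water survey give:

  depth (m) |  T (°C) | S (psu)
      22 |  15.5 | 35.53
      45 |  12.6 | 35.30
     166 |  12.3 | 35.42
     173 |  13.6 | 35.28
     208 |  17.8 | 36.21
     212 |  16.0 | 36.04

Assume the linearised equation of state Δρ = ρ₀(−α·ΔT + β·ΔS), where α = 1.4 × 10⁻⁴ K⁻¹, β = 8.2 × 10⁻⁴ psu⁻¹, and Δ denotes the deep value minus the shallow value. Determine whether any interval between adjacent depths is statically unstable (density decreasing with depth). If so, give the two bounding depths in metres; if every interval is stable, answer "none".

166–173 m

Evaluate Δρ/ρ₀ = −αΔT + βΔS across each adjacent pair:
  22–45 m: −αΔT+βΔS = −(1.4 × 10⁻⁴)(-2.9)+(8.2 × 10⁻⁴)(-0.23) = 2.2 × 10⁻⁴ → stable
  45–166 m: −αΔT+βΔS = −(1.4 × 10⁻⁴)(-0.3)+(8.2 × 10⁻⁴)(+0.12) = 1.4 × 10⁻⁴ → stable
  166–173 m: −αΔT+βΔS = −(1.4 × 10⁻⁴)(+1.3)+(8.2 × 10⁻⁴)(-0.14) = -3.0 × 10⁻⁴ → UNSTABLE
  173–208 m: −αΔT+βΔS = −(1.4 × 10⁻⁴)(+4.2)+(8.2 × 10⁻⁴)(+0.93) = 1.7 × 10⁻⁴ → stable
  208–212 m: −αΔT+βΔS = −(1.4 × 10⁻⁴)(-1.8)+(8.2 × 10⁻⁴)(-0.17) = 1.1 × 10⁻⁴ → stable
The 166–173 m interval has Δρ < 0: lighter water underlies denser water.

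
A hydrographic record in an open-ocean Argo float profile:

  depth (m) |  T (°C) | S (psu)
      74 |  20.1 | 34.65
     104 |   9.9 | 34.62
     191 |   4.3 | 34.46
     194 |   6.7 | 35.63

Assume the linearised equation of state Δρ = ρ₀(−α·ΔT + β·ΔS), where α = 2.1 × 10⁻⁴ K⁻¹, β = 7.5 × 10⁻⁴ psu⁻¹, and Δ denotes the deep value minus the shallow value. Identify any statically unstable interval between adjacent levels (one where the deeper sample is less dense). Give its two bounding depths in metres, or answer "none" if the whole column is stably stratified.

Evaluate Δρ/ρ₀ = −αΔT + βΔS across each adjacent pair:
  74–104 m: −αΔT+βΔS = −(2.1 × 10⁻⁴)(-10.2)+(7.5 × 10⁻⁴)(-0.03) = 2.1 × 10⁻³ → stable
  104–191 m: −αΔT+βΔS = −(2.1 × 10⁻⁴)(-5.6)+(7.5 × 10⁻⁴)(-0.16) = 1.1 × 10⁻³ → stable
  191–194 m: −αΔT+βΔS = −(2.1 × 10⁻⁴)(+2.4)+(7.5 × 10⁻⁴)(+1.17) = 3.7 × 10⁻⁴ → stable
Every interval has Δρ > 0: the column is stably stratified throughout.

none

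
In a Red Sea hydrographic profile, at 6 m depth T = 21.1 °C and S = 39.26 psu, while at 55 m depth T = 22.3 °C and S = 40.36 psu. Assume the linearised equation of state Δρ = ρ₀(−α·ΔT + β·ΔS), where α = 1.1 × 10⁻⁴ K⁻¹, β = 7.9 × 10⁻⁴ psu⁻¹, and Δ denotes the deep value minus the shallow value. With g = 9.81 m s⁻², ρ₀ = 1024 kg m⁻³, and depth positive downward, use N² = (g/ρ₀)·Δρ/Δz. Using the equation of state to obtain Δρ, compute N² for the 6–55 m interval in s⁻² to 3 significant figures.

1.48 × 10⁻⁴ s⁻²

ΔT = +1.2 K, ΔS = +1.10 psu (deep − shallow).
Δρ/ρ₀ = −αΔT + βΔS = -1.32 × 10⁻⁴ + 8.69 × 10⁻⁴ = 7.37 × 10⁻⁴, so Δρ ≈ 0.7547 kg m⁻³.
N² = (g/ρ₀)·Δρ/Δz = g·(Δρ/ρ₀)/Δz = 9.81 × 7.37 × 10⁻⁴ / 49 = 1.4755 × 10⁻⁴ s⁻² ≈ 1.48 × 10⁻⁴ s⁻².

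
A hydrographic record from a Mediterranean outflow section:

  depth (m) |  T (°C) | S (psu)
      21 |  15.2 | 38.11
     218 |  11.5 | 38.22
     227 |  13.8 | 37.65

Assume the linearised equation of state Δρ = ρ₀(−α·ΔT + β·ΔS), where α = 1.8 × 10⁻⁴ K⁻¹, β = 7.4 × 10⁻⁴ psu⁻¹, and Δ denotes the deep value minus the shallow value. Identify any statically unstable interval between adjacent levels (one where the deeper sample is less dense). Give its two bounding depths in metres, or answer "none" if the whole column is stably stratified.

218–227 m

Evaluate Δρ/ρ₀ = −αΔT + βΔS across each adjacent pair:
  21–218 m: −αΔT+βΔS = −(1.8 × 10⁻⁴)(-3.7)+(7.4 × 10⁻⁴)(+0.11) = 7.5 × 10⁻⁴ → stable
  218–227 m: −αΔT+βΔS = −(1.8 × 10⁻⁴)(+2.3)+(7.4 × 10⁻⁴)(-0.57) = -8.4 × 10⁻⁴ → UNSTABLE
The 218–227 m interval has Δρ < 0: lighter water underlies denser water.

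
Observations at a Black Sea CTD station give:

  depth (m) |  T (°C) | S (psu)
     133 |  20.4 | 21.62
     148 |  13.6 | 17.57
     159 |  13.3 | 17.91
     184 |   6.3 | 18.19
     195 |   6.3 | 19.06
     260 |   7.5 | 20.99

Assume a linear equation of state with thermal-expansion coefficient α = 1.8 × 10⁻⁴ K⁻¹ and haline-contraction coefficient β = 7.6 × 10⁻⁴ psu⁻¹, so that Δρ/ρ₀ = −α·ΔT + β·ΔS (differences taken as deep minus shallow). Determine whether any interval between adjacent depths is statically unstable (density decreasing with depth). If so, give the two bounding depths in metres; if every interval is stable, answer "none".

Evaluate Δρ/ρ₀ = −αΔT + βΔS across each adjacent pair:
  133–148 m: −αΔT+βΔS = −(1.8 × 10⁻⁴)(-6.8)+(7.6 × 10⁻⁴)(-4.05) = -1.9 × 10⁻³ → UNSTABLE
  148–159 m: −αΔT+βΔS = −(1.8 × 10⁻⁴)(-0.3)+(7.6 × 10⁻⁴)(+0.34) = 3.1 × 10⁻⁴ → stable
  159–184 m: −αΔT+βΔS = −(1.8 × 10⁻⁴)(-7.0)+(7.6 × 10⁻⁴)(+0.28) = 1.5 × 10⁻³ → stable
  184–195 m: −αΔT+βΔS = −(1.8 × 10⁻⁴)(+0.0)+(7.6 × 10⁻⁴)(+0.87) = 6.6 × 10⁻⁴ → stable
  195–260 m: −αΔT+βΔS = −(1.8 × 10⁻⁴)(+1.2)+(7.6 × 10⁻⁴)(+1.93) = 1.3 × 10⁻³ → stable
The 133–148 m interval has Δρ < 0: lighter water underlies denser water.

133–148 m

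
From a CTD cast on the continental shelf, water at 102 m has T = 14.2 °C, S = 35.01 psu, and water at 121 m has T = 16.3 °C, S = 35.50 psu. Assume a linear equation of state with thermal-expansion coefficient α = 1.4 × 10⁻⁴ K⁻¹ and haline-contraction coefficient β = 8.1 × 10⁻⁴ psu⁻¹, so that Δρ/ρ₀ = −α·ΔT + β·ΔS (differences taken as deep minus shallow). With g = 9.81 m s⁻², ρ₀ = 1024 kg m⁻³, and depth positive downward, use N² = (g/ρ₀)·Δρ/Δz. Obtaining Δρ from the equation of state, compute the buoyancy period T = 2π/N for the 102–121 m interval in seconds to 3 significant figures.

862 s

ΔT = +2.1 K, ΔS = +0.49 psu (deep − shallow).
Δρ/ρ₀ = −αΔT + βΔS = -2.94 × 10⁻⁴ + 3.969 × 10⁻⁴ = 1.029 × 10⁻⁴, so Δρ ≈ 0.1054 kg m⁻³.
N² = (g/ρ₀)·Δρ/Δz = g·(Δρ/ρ₀)/Δz = 9.81 × 1.029 × 10⁻⁴ / 19 = 5.3129 × 10⁻⁵ s⁻².
N = √(5.3129 × 10⁻⁵) = 7.2890 × 10⁻³ rad s⁻¹ → T = 2π/N = 862.01 s ≈ 862 s.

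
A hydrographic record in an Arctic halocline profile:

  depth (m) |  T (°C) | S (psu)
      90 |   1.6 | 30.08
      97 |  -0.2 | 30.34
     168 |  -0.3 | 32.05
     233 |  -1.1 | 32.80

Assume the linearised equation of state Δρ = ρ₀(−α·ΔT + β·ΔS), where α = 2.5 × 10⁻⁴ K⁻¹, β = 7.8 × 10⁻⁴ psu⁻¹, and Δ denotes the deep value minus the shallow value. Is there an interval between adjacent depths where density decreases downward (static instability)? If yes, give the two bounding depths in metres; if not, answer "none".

Evaluate Δρ/ρ₀ = −αΔT + βΔS across each adjacent pair:
  90–97 m: −αΔT+βΔS = −(2.5 × 10⁻⁴)(-1.8)+(7.8 × 10⁻⁴)(+0.26) = 6.5 × 10⁻⁴ → stable
  97–168 m: −αΔT+βΔS = −(2.5 × 10⁻⁴)(-0.1)+(7.8 × 10⁻⁴)(+1.71) = 1.4 × 10⁻³ → stable
  168–233 m: −αΔT+βΔS = −(2.5 × 10⁻⁴)(-0.8)+(7.8 × 10⁻⁴)(+0.75) = 7.8 × 10⁻⁴ → stable
Every interval has Δρ > 0: the column is stably stratified throughout.

none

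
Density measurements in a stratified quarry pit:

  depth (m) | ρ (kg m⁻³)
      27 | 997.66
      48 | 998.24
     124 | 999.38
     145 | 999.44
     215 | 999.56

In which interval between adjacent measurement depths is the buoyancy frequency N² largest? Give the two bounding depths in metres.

27–48 m

Compute the density gradient over each adjacent pair:
  27–48 m: Δρ/Δz = 0.58/21 = 0.028 kg m⁻⁴
  48–124 m: Δρ/Δz = 1.14/76 = 0.015 kg m⁻⁴
  124–145 m: Δρ/Δz = 0.06/21 = 2.9 × 10⁻³ kg m⁻⁴
  145–215 m: Δρ/Δz = 0.12/70 = 1.7 × 10⁻³ kg m⁻⁴
The largest gradient is in the 27–48 m interval — the pycnocline.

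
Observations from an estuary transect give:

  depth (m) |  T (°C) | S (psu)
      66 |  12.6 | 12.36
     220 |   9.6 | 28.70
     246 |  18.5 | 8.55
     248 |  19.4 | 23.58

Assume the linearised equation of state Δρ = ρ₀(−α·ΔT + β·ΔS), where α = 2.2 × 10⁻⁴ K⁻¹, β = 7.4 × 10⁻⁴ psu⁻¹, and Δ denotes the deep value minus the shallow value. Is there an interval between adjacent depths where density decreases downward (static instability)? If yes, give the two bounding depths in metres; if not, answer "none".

Evaluate Δρ/ρ₀ = −αΔT + βΔS across each adjacent pair:
  66–220 m: −αΔT+βΔS = −(2.2 × 10⁻⁴)(-3.0)+(7.4 × 10⁻⁴)(+16.34) = 0.013 → stable
  220–246 m: −αΔT+βΔS = −(2.2 × 10⁻⁴)(+8.9)+(7.4 × 10⁻⁴)(-20.15) = -0.017 → UNSTABLE
  246–248 m: −αΔT+βΔS = −(2.2 × 10⁻⁴)(+0.9)+(7.4 × 10⁻⁴)(+15.03) = 0.011 → stable
The 220–246 m interval has Δρ < 0: lighter water underlies denser water.

220–246 m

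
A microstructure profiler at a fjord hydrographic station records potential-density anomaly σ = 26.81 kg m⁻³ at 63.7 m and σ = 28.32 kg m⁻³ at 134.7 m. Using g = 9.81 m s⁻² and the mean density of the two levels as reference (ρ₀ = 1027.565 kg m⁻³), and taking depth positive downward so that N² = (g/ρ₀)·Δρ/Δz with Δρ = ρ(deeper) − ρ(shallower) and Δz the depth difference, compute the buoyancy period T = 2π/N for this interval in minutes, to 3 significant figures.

7.35 min

Δρ = 1028.32 − 1026.81 = 1.51 kg m⁻³ over Δz = 134.7 − 63.7 = 71 m.
N² = (9.81/1027.565) × (1.51/71) = 2.0304 × 10⁻⁴ s⁻².
N = √(2.0304 × 10⁻⁴) = 0.014249 rad s⁻¹, so T = 2π/N = 440.96 s = 7.3493 min ≈ 7.35 min.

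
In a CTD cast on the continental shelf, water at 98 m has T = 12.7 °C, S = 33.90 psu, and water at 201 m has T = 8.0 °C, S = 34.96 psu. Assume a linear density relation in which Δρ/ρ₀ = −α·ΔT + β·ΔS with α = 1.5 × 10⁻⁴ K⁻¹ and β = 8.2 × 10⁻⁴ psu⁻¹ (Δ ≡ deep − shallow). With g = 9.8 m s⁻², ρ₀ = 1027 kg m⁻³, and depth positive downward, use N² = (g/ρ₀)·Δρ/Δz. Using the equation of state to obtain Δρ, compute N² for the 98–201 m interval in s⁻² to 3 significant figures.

ΔT = -4.7 K, ΔS = +1.06 psu (deep − shallow).
Δρ/ρ₀ = −αΔT + βΔS = 7.05 × 10⁻⁴ + 8.692 × 10⁻⁴ = 1.5742 × 10⁻³, so Δρ ≈ 1.617 kg m⁻³.
N² = (g/ρ₀)·Δρ/Δz = g·(Δρ/ρ₀)/Δz = 9.8 × 1.5742 × 10⁻³ / 103 = 1.4978 × 10⁻⁴ s⁻² ≈ 1.50 × 10⁻⁴ s⁻².

1.50 × 10⁻⁴ s⁻²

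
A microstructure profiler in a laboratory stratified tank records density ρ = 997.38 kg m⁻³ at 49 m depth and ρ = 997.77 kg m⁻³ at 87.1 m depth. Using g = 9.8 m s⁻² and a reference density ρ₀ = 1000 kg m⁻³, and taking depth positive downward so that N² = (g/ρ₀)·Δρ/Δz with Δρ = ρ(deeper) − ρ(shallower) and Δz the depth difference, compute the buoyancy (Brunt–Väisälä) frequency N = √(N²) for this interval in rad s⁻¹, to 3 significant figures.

0.0100 rad s⁻¹

Δρ = 997.77 − 997.38 = 0.39 kg m⁻³ over Δz = 87.1 − 49 = 38.1 m.
N² = (9.8/1000) × (0.39/38.1) = 1.0031 × 10⁻⁴ s⁻².
N = √(1.0031 × 10⁻⁴) = 0.010015 rad s⁻¹ ≈ 0.0100 rad s⁻¹.
N² > 0, so the interval is statically stable.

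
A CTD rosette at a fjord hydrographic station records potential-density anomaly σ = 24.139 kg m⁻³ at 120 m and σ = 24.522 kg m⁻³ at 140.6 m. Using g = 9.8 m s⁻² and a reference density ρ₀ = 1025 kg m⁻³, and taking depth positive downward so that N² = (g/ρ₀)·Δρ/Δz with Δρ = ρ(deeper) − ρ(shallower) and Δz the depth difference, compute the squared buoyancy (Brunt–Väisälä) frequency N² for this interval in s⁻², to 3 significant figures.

1.78 × 10⁻⁴ s⁻²

Δρ = 1024.522 − 1024.139 = 0.383 kg m⁻³ over Δz = 140.6 − 120 = 20.6 m.
N² = (9.8/1025) × (0.383/20.6) = 1.7776 × 10⁻⁴ s⁻² ≈ 1.78 × 10⁻⁴ s⁻².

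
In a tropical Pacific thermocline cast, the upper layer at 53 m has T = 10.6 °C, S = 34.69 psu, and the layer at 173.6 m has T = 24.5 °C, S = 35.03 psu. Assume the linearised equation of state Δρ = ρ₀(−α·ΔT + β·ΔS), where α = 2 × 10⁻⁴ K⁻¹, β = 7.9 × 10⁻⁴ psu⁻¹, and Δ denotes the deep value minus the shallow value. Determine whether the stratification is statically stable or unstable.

unstable

ΔT = 24.5 − 10.6 = +13.9 K and ΔS = 35.03 − 34.69 = +0.34 psu (deep − shallow).
−αΔT = -2.78 × 10⁻³; βΔS = 2.686 × 10⁻⁴; sum Δρ/ρ₀ = -2.5114 × 10⁻³.
Δρ/ρ₀ < 0, so Δρ < 0: deeper water is lighter → statically unstable; the column would overturn.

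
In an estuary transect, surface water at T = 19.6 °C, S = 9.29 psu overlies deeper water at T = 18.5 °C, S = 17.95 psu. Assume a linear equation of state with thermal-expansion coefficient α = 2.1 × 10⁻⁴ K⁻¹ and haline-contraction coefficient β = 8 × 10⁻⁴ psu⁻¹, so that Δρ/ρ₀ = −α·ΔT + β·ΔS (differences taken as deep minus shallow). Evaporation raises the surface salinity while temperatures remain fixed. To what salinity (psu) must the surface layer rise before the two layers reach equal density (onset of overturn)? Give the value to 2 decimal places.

Neutral buoyancy requires −α(T_deep − T_surf) + β(S_deep − S_surf′) = 0.
S_surf′ = S_deep − (α/β)·ΔT = 17.95 − (2.1 × 10⁻⁴/8 × 10⁻⁴)·(-1.1) = 18.2387 psu.
Increase required: 18.2387 − 9.29 = 8.9487 psu.

18.24 psu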